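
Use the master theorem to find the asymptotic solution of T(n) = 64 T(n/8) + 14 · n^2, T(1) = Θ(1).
T(n) = Θ(n^2 log n)

log_8 64 = 2, and f(n) = 14 · n^2 = Θ(n^(log_8 64)). This is Case 2 of the master theorem: T(n) = Θ(f(n) · log n) = Θ(n^2 log n).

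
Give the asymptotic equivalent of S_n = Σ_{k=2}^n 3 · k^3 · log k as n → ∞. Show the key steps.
S_n ~ 3 · n^4 log n / 4 − 3 · n^4 / 16

By integral comparison, S_n = ∫_1^n 3 · x^3 · log x dx + O(n^3 · log n). For the integral, ∫ x^3 log x dx = n^4 log n / 4 − n^4/16 (integration by parts). Hence S_n ~ 3 · n^4 log n / 4 − 3 · n^4 / 16.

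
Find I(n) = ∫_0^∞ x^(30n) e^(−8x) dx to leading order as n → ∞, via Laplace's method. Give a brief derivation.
I(n) ~ (sqrt(2π·30n) / 8) · (30n/(8e))^(30n)

Write the integrand as exp(30n ln x − 8x) and set f(x) = 30n ln x − 8x. Then f'(x) = 30n/x − 8 = 0 at x* = 30n/8, and f''(x*) = −30n/x*^2 = −8^2/(30n). Laplace's method (interior maximum) gives
  I(n) ~ e^(f(x*)) · sqrt(2π / |f''(x*)|)
        = exp(30n ln(30n/8) − 30n) · sqrt(2π · 30n / 8^2)
        = (30n/8)^(30n) e^(−30n) · sqrt(2π·30n) / 8
        = (sqrt(2π·30n) / 8) · (30n/(8e))^(30n).
This matches Γ(30n+1)/8^(30n+1) with Stirling applied to Γ.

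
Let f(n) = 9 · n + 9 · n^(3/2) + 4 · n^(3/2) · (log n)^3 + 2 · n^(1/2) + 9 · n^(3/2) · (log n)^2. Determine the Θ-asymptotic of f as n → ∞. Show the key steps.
f(n) ∈ Θ(n^(3/2) · (log n)^3)

Compare the terms by growth order. For large n, n^a · (log n)^b dominates n^a' · (log n)^b' iff a > a', or (a = a' and b > b'). Ranking the 5 terms shows the dominant one is 4 · n^(3/2) · (log n)^3. Hence f(n) ∈ Θ(n^(3/2) · (log n)^3).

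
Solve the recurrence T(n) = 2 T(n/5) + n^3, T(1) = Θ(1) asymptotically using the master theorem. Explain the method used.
T(n) = Θ(n^3)

log_5 2 ≈ 0.431. f(n) = n^3 dominates n^(log_5 2) since 3 > 0.431, and the regularity condition a·f(n/b) = 2·(n/5)^3 = (2/125)·n^3 ≤ c·f(n) holds with c = 2/125 ≈ 0.016 < 1. So this is Case 3: T(n) = Θ(f(n)) = Θ(n^3).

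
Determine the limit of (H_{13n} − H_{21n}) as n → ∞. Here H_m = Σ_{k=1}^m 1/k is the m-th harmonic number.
lim = ln(13/21)

Euler-Maclaurin gives H_m = ln m + γ + 1/(2m) + O(1/m^2). The γ and O(1/m) terms cancel in the difference:
  H_{13n} − H_{21n} = ln(13n) − ln(21n) + O(1/n) = ln(13/21) + O(1/n).
Hence the limit is ln(13/21).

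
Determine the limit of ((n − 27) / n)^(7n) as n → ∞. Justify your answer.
lim = e^(−189)

Rewrite as (1 − 27/n)^(7n). By the standard limit (1 + x/n)^n → e^x, we have (1 − 27/n)^n → e^(−27), and raising to the 7th power gives e^(−189).
More precisely, ln[(1 − 27/n)^(7n)] = 7n · ln(1 − 27/n) = 7n · (-27/n + O(1/n^2)) = -189 + O(1/n) → -189.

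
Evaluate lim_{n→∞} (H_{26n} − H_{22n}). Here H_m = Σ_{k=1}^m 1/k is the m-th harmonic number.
lim = ln(26/22) = ln(13/11)

Euler-Maclaurin gives H_m = ln m + γ + 1/(2m) + O(1/m^2). The γ and O(1/m) terms cancel in the difference:
  H_{26n} − H_{22n} = ln(26n) − ln(22n) + O(1/n) = ln(26/22) + O(1/n).
Hence the limit is ln(26/22) = ln(13/11).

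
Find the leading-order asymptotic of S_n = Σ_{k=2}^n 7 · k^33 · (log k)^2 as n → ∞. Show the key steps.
S_n ~ 7 · n^34 · (log n)^2 / 34

By integral comparison, S_n = ∫_1^n 7 · x^33 · (log x)^2 dx + O(n^33 · (log n)^2). For the integral, the leading term of ∫_1^n x^33 (log x)^2 dx is n^34/34 · (log n)^2 (by repeated integration by parts; each step lowers the log-exponent and produces a relatively O(1/log n) correction). Hence S_n ~ 7 · n^34 · (log n)^2 / 34.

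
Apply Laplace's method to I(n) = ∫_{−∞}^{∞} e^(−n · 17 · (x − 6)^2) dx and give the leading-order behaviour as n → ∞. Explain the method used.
I(n) = sqrt(π/(17n))

Here φ(x) = 17 · (x − 6)^2 has its unique minimum at x* = 6 with φ(x*) = 0 and φ''(x*) = 34. Laplace's method gives
  I(n) ~ e^(−n φ(x*)) · sqrt(2π / (n · φ''(x*))) = sqrt(2π / (34n)) = sqrt(π/(17n)).
This is exact: substituting u = (x − 6)·sqrt(17n) gives I(n) = (1/sqrt(17n)) ∫_{−∞}^{∞} e^(−u^2) du = sqrt(π/(17n)).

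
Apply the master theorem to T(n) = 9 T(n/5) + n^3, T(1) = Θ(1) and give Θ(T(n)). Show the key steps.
T(n) = Θ(n^3)

log_5 9 ≈ 1.365. f(n) = n^3 dominates n^(log_5 9) since 3 > 1.365, and the regularity condition a·f(n/b) = 9·(n/5)^3 = (9/125)·n^3 ≤ c·f(n) holds with c = 9/125 ≈ 0.072 < 1. So this is Case 3: T(n) = Θ(f(n)) = Θ(n^3).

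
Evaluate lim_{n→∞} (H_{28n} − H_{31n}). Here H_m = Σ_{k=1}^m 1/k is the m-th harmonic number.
lim = ln(28/31)

Euler-Maclaurin gives H_m = ln m + γ + 1/(2m) + O(1/m^2). The γ and O(1/m) terms cancel in the difference:
  H_{28n} − H_{31n} = ln(28n) − ln(31n) + O(1/n) = ln(28/31) + O(1/n).
Hence the limit is ln(28/31).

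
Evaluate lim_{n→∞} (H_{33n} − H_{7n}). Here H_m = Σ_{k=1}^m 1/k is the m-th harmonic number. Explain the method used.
lim = ln(33/7)

Euler-Maclaurin gives H_m = ln m + γ + 1/(2m) + O(1/m^2). The γ and O(1/m) terms cancel in the difference:
  H_{33n} − H_{7n} = ln(33n) − ln(7n) + O(1/n) = ln(33/7) + O(1/n).
Hence the limit is ln(33/7).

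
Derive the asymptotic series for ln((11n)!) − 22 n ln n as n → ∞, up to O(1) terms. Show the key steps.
ln((11n)!) − 22 n ln n = −11 n ln n + 11(ln 11 − 1) n + (1/2) ln(2π·11n) + O(1/n)

Stirling: ln((11n)!) = 11n ln(11n) − 11n + (1/2) ln(2π·11n) + O(1/n).
Expand 11n ln(11n) = 11n (ln n + ln 11) = 11n ln n + 11n ln 11.
Subtract 22n ln n: leading term is (11 − 22) n ln n = −11 n ln n. The next term is 11n ln 11 − 11n = 11(ln 11 − 1) n. Then the (1/2) ln(2π·11n) correction.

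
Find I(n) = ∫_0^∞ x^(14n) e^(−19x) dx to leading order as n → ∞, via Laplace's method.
I(n) ~ (sqrt(2π·14n) / 19) · (14n/(19e))^(14n)

Write the integrand as exp(14n ln x − 19x) and set f(x) = 14n ln x − 19x. Then f'(x) = 14n/x − 19 = 0 at x* = 14n/19, and f''(x*) = −14n/x*^2 = −19^2/(14n). Laplace's method (interior maximum) gives
  I(n) ~ e^(f(x*)) · sqrt(2π / |f''(x*)|)
        = exp(14n ln(14n/19) − 14n) · sqrt(2π · 14n / 19^2)
        = (14n/19)^(14n) e^(−14n) · sqrt(2π·14n) / 19
        = (sqrt(2π·14n) / 19) · (14n/(19e))^(14n).
This matches Γ(14n+1)/19^(14n+1) with Stirling applied to Γ.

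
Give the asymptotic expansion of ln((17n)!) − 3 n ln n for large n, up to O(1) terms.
ln((17n)!) − 3 n ln n = 14 n ln n + 17(ln 17 − 1) n + (1/2) ln(2π·17n) + O(1/n)

Stirling: ln((17n)!) = 17n ln(17n) − 17n + (1/2) ln(2π·17n) + O(1/n).
Expand 17n ln(17n) = 17n (ln n + ln 17) = 17n ln n + 17n ln 17.
Subtract 3n ln n: leading term is (17 − 3) n ln n = 14 n ln n. The next term is 17n ln 17 − 17n = 17(ln 17 − 1) n. Then the (1/2) ln(2π·17n) correction.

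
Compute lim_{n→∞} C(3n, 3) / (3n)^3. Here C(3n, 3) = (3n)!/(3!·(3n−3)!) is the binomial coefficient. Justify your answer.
lim = 1/3! = 1/6

With N = 3n → ∞: C(N, 3) / N^3 = [N(N−1)…(N−2)] / (3! · N^3) = (1/3!) · 1 · (1 − 1/(3n)) · (1 − 2/(3n)). Each factor → 1 as N → ∞, so the limit is 1/3! = 1/6.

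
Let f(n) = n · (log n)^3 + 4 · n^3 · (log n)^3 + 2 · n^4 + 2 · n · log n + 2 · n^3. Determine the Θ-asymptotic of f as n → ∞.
f(n) ∈ Θ(n^4)

Compare the terms by growth order. For large n, n^a · (log n)^b dominates n^a' · (log n)^b' iff a > a', or (a = a' and b > b'). Ranking the 5 terms shows the dominant one is 2 · n^4. Hence f(n) ∈ Θ(n^4).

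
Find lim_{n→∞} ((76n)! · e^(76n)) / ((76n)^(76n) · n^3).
lim = 0

Stirling: (76n)! ~ sqrt(2π·76n) · (76n/e)^(76n). Hence
  (76n)! · e^(76n) / (76n)^(76n) ~ sqrt(2π·76n).
Dividing by n^3: sqrt(2π·76n) / n^3 = sqrt(2π·76) · n^((1−6)/2), so the expression behaves like sqrt(2π·76) · n^((1−6)/2) → 0.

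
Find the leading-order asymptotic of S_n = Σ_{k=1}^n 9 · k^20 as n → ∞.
S_n ~ 3 · n^21 / 7

By integral comparison (Euler-Maclaurin), Σ_{k=1}^n 9 · k^20 = 9 · ∫_0^n x^20 dx + O(n^20) = 9 · n^21/21 = 3 · n^21 / 7 + O(n^20). (Equivalently, Faulhaber's formula gives the same leading term.)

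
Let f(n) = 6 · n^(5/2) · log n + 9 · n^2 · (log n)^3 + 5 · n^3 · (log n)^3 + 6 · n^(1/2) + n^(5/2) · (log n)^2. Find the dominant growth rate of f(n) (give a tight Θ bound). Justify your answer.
f(n) ∈ Θ(n^3 · (log n)^3)

Compare the terms by growth order. For large n, n^a · (log n)^b dominates n^a' · (log n)^b' iff a > a', or (a = a' and b > b'). Ranking the 5 terms shows the dominant one is 5 · n^3 · (log n)^3. Hence f(n) ∈ Θ(n^3 · (log n)^3).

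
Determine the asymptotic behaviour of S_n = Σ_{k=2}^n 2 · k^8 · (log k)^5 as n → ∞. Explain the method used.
S_n ~ 2 · n^9 · (log n)^5 / 9

By integral comparison, S_n = ∫_1^n 2 · x^8 · (log x)^5 dx + O(n^8 · (log n)^5). For the integral, the leading term of ∫_1^n x^8 (log x)^5 dx is n^9/9 · (log n)^5 (by repeated integration by parts; each step lowers the log-exponent and produces a relatively O(1/log n) correction). Hence S_n ~ 2 · n^9 · (log n)^5 / 9.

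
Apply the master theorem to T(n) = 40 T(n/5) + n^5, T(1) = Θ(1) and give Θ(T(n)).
T(n) = Θ(n^5)

log_5 40 ≈ 2.292. f(n) = n^5 dominates n^(log_5 40) since 5 > 2.292, and the regularity condition a·f(n/b) = 40·(n/5)^5 = (40/3125)·n^5 ≤ c·f(n) holds with c = 40/3125 ≈ 0.0128 < 1. So this is Case 3: T(n) = Θ(f(n)) = Θ(n^5).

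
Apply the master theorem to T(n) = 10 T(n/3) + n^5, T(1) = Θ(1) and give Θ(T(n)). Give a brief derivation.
T(n) = Θ(n^5)

log_3 10 ≈ 2.096. f(n) = n^5 dominates n^(log_3 10) since 5 > 2.096, and the regularity condition a·f(n/b) = 10·(n/3)^5 = (10/243)·n^5 ≤ c·f(n) holds with c = 10/243 ≈ 0.0412 < 1. So this is Case 3: T(n) = Θ(f(n)) = Θ(n^5).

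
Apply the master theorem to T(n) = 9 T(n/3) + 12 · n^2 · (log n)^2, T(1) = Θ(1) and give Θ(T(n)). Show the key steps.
T(n) = Θ(n^2 · (log n)^3)

Here log_3 9 = 2 and f(n) = 12 · n^2 · (log n)^2 = Θ(n^(log_3 9) · (log n)^2). This is the extended Case 2 of the master theorem (f matches the critical exponent up to log factors), giving T(n) = Θ(n^(log_3 9) · (log n)^(2+1)) = Θ(n^2 · (log n)^3).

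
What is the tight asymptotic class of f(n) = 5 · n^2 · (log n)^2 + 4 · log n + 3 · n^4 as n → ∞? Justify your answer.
f(n) ∈ Θ(n^4)

Compare the terms by growth order. For large n, n^a · (log n)^b dominates n^a' · (log n)^b' iff a > a', or (a = a' and b > b'). Ranking the 3 terms shows the dominant one is 3 · n^4. Hence f(n) ∈ Θ(n^4).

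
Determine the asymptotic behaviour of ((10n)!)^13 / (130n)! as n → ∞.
((10n)!)^13/(130n)! ~ ((2π·10n)^(12/2) / sqrt(13)) · 13^(−13·10n)  →  0

Write N = 10n. Stirling: N! ~ sqrt(2π N)(N/e)^N and (13N)! ~ sqrt(2π·13N)·(13N/e)^(13N).
  (N!)^13/(13N)! ~ (2π N)^(13/2) (N/e)^(13N) / [sqrt(2π·13N) (13N/e)^(13N)]
     = (2π N)^(13/2) / sqrt(2π·13N) · (N/(13N))^(13N)
     = (2π N)^((13−1)/2) / sqrt(13) · 13^(−13N).
Since 13^13 > 1, the factor 13^(−13N) decays exponentially, so the ratio → 0. Substituting N = 10n gives the stated form.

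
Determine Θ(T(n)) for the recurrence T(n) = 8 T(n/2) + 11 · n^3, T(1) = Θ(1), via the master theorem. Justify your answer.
T(n) = Θ(n^3 log n)

log_2 8 = 3, and f(n) = 11 · n^3 = Θ(n^(log_2 8)). This is Case 2 of the master theorem: T(n) = Θ(f(n) · log n) = Θ(n^3 log n).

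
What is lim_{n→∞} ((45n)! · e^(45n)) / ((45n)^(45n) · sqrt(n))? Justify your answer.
lim = sqrt(2π·45)

Stirling: (45n)! ~ sqrt(2π·45n) · (45n/e)^(45n). Hence
  (45n)! · e^(45n) / (45n)^(45n) ~ sqrt(2π·45n).
Dividing by sqrt(n): sqrt(2π·45n) / sqrt(n) = sqrt(2π·45) · n^((1−1)/2), so the limit is sqrt(2π·45).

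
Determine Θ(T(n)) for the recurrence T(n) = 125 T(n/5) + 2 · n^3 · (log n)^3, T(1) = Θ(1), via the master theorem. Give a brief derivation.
T(n) = Θ(n^3 · (log n)^4)

Here log_5 125 = 3 and f(n) = 2 · n^3 · (log n)^3 = Θ(n^(log_5 125) · (log n)^3). This is the extended Case 2 of the master theorem (f matches the critical exponent up to log factors), giving T(n) = Θ(n^(log_5 125) · (log n)^(3+1)) = Θ(n^3 · (log n)^4).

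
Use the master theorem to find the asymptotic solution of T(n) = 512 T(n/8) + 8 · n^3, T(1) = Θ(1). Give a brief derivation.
T(n) = Θ(n^3 log n)

log_8 512 = 3, and f(n) = 8 · n^3 = Θ(n^(log_8 512)). This is Case 2 of the master theorem: T(n) = Θ(f(n) · log n) = Θ(n^3 log n).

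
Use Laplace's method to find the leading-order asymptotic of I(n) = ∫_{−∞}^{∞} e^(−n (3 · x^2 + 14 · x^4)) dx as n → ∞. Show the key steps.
I(n) ~ sqrt(π/(3n))

φ(x) = 3 · x^2 + 14 · x^4 has its unique global minimum at x* = 0 (since φ'(x) = 6x + 56x^3 = 0 only at x = 0 for real x with both coefficients positive, and φ → ∞ as |x| → ∞). At x* = 0, φ(0) = 0 and φ''(0) = 6. Laplace's method then gives
  I(n) ~ sqrt(2π / (n · φ''(0))) · e^(−n φ(0)) = sqrt(2π / (6n)) = sqrt(π/(3n)).
The 14 · x^4 term contributes only at subleading order (an O(1/n) relative correction).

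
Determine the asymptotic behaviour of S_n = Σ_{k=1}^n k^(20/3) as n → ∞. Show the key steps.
S_n ~ (3/23) · n^(23/3)

Integral comparison: Σ_{k=1}^n k^(20/3) = ∫_0^n x^(20/3) dx + O(n^(20/3)). The integral is n^(1 + 20/3) / (1 + 20/3) = n^((20+3)/3) / ((20+3)/3) = (3/23) · n^(23/3).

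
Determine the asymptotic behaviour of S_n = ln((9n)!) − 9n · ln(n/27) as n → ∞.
S_n ~ 9n · (ln 243 − 1) + O(ln n)

Stirling: ln((9n)!) = 9n ln(9n) − 9n + O(ln n).
  S_n = 9n ln(9n) − 9n − 9n ln(n/27) + O(ln n)
      = 9n ln(9n) − 9n ln n + 9n ln 27 − 9n + O(ln n)
      = 9n ln 9 + 9n ln 27 − 9n + O(ln n)
      = 9n (ln 243 − 1) + O(ln n).
Numerically ln(243) − 1 ≈ 4.4931.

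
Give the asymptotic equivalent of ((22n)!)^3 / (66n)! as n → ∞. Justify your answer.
((22n)!)^3/(66n)! ~ ((2π·22n)^(2/2) / sqrt(3)) · 3^(−3·22n)  →  0

Write N = 22n. Stirling: N! ~ sqrt(2π N)(N/e)^N and (3N)! ~ sqrt(2π·3N)·(3N/e)^(3N).
  (N!)^3/(3N)! ~ (2π N)^(3/2) (N/e)^(3N) / [sqrt(2π·3N) (3N/e)^(3N)]
     = (2π N)^(3/2) / sqrt(2π·3N) · (N/(3N))^(3N)
     = (2π N)^((3−1)/2) / sqrt(3) · 3^(−3N).
Since 3^3 > 1, the factor 3^(−3N) decays exponentially, so the ratio → 0. Substituting N = 22n gives the stated form.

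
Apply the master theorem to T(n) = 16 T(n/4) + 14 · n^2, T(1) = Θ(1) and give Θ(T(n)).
T(n) = Θ(n^2 log n)

log_4 16 = 2, and f(n) = 14 · n^2 = Θ(n^(log_4 16)). This is Case 2 of the master theorem: T(n) = Θ(f(n) · log n) = Θ(n^2 log n).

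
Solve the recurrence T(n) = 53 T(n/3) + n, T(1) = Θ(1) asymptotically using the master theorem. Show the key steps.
T(n) = Θ(n^(log_3 53))

Master theorem: compare f(n) = n to n^(log_3 53) where log_3 53 ≈ 3.614. Since 1 < log_3 53, we have f(n) = O(n^(log_3 53 − ε)) for some ε > 0 — Case 1. Hence T(n) = Θ(n^(log_3 53)).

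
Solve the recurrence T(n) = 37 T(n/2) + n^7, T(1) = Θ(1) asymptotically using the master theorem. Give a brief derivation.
T(n) = Θ(n^7)

log_2 37 ≈ 5.209. f(n) = n^7 dominates n^(log_2 37) since 7 > 5.209, and the regularity condition a·f(n/b) = 37·(n/2)^7 = (37/128)·n^7 ≤ c·f(n) holds with c = 37/128 ≈ 0.289 < 1. So this is Case 3: T(n) = Θ(f(n)) = Θ(n^7).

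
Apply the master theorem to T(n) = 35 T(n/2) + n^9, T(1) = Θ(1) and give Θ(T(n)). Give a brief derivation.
T(n) = Θ(n^9)

log_2 35 ≈ 5.129. f(n) = n^9 dominates n^(log_2 35) since 9 > 5.129, and the regularity condition a·f(n/b) = 35·(n/2)^9 = (35/512)·n^9 ≤ c·f(n) holds with c = 35/512 ≈ 0.0684 < 1. So this is Case 3: T(n) = Θ(f(n)) = Θ(n^9).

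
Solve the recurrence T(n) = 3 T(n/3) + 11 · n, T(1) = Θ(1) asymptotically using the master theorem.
T(n) = Θ(n log n)

log_3 3 = 1, and f(n) = 11 · n = Θ(n^(log_3 3)). This is Case 2 of the master theorem: T(n) = Θ(f(n) · log n) = Θ(n log n).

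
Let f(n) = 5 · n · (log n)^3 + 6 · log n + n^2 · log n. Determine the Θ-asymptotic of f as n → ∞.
f(n) ∈ Θ(n^2 · log n)

Compare the terms by growth order. For large n, n^a · (log n)^b dominates n^a' · (log n)^b' iff a > a', or (a = a' and b > b'). Ranking the 3 terms shows the dominant one is n^2 · log n. Hence f(n) ∈ Θ(n^2 · log n).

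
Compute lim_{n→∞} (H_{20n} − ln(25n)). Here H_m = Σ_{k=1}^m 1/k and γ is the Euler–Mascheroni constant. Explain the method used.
lim = ln(4/5) + γ

By Euler-Maclaurin, H_m = ln m + γ + O(1/m). So
  H_{20n} − ln(25n) = ln(20n) + γ − ln(25n) + O(1/n)
                       = ln(20/25) + γ + O(1/n).
Hence the limit is ln(20/25) + γ (= ln(4/5)).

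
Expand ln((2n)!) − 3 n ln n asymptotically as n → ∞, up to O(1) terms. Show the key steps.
ln((2n)!) − 3 n ln n = −n ln n + 2(ln 2 − 1) n + (1/2) ln(2π·2n) + O(1/n)

Stirling: ln((2n)!) = 2n ln(2n) − 2n + (1/2) ln(2π·2n) + O(1/n).
Expand 2n ln(2n) = 2n (ln n + ln 2) = 2n ln n + 2n ln 2.
Subtract 3n ln n: leading term is (2 − 3) n ln n = −n ln n. The next term is 2n ln 2 − 2n = 2(ln 2 − 1) n. Then the (1/2) ln(2π·2n) correction.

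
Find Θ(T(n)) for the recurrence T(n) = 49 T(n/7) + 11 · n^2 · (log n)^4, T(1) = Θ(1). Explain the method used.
T(n) = Θ(n^2 · (log n)^5)

Here log_7 49 = 2 and f(n) = 11 · n^2 · (log n)^4 = Θ(n^(log_7 49) · (log n)^4). This is the extended Case 2 of the master theorem (f matches the critical exponent up to log factors), giving T(n) = Θ(n^(log_7 49) · (log n)^(4+1)) = Θ(n^2 · (log n)^5).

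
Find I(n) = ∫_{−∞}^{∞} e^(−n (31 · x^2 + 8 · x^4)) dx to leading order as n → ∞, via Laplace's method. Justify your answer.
I(n) ~ sqrt(π/(31n))

φ(x) = 31 · x^2 + 8 · x^4 has its unique global minimum at x* = 0 (since φ'(x) = 62x + 32x^3 = 0 only at x = 0 for real x with both coefficients positive, and φ → ∞ as |x| → ∞). At x* = 0, φ(0) = 0 and φ''(0) = 62. Laplace's method then gives
  I(n) ~ sqrt(2π / (n · φ''(0))) · e^(−n φ(0)) = sqrt(2π / (62n)) = sqrt(π/(31n)).
The 8 · x^4 term contributes only at subleading order (an O(1/n) relative correction).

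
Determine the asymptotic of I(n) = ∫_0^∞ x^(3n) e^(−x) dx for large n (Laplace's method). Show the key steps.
I(n) ~ sqrt(2π·3n) · (3n/e)^(3n)

Write the integrand as exp(3n ln x − x) and set f(x) = 3n ln x − x. Then f'(x) = 3n/x − 1 = 0 at x* = 3n, and f''(x*) = −3n/x*^2 = −1/(3n). Laplace's method (interior maximum) gives
  I(n) ~ e^(f(x*)) · sqrt(2π / |f''(x*)|)
        = exp(3n ln(3n) − 3n) · sqrt(2π · 3n)
        = (3n)^(3n) e^(−3n) · sqrt(2π·3n)
        = sqrt(2π·3n) · (3n/e)^(3n).
This matches Γ(3n+1) with Stirling applied to Γ.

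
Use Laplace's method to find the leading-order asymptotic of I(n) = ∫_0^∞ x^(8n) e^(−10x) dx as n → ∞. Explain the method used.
I(n) ~ (sqrt(2π·8n) / 10) · (8n/(10e))^(8n)

Write the integrand as exp(8n ln x − 10x) and set f(x) = 8n ln x − 10x. Then f'(x) = 8n/x − 10 = 0 at x* = 8n/10, and f''(x*) = −8n/x*^2 = −10^2/(8n). Laplace's method (interior maximum) gives
  I(n) ~ e^(f(x*)) · sqrt(2π / |f''(x*)|)
        = exp(8n ln(8n/10) − 8n) · sqrt(2π · 8n / 10^2)
        = (8n/10)^(8n) e^(−8n) · sqrt(2π·8n) / 10
        = (sqrt(2π·8n) / 10) · (8n/(10e))^(8n).
This matches Γ(8n+1)/10^(8n+1) with Stirling applied to Γ.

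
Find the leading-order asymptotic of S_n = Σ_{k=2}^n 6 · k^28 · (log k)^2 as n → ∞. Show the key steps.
S_n ~ 6 · n^29 · (log n)^2 / 29

By integral comparison, S_n = ∫_1^n 6 · x^28 · (log x)^2 dx + O(n^28 · (log n)^2). For the integral, the leading term of ∫_1^n x^28 (log x)^2 dx is n^29/29 · (log n)^2 (by repeated integration by parts; each step lowers the log-exponent and produces a relatively O(1/log n) correction). Hence S_n ~ 6 · n^29 · (log n)^2 / 29.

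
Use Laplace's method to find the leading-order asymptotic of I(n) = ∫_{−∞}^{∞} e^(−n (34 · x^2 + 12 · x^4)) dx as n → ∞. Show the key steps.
I(n) ~ sqrt(π/(34n))

φ(x) = 34 · x^2 + 12 · x^4 has its unique global minimum at x* = 0 (since φ'(x) = 68x + 48x^3 = 0 only at x = 0 for real x with both coefficients positive, and φ → ∞ as |x| → ∞). At x* = 0, φ(0) = 0 and φ''(0) = 68. Laplace's method then gives
  I(n) ~ sqrt(2π / (n · φ''(0))) · e^(−n φ(0)) = sqrt(2π / (68n)) = sqrt(π/(34n)).
The 12 · x^4 term contributes only at subleading order (an O(1/n) relative correction).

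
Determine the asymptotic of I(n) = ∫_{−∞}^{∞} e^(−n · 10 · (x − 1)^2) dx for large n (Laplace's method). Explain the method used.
I(n) = sqrt(π/(10n))

Here φ(x) = 10 · (x − 1)^2 has its unique minimum at x* = 1 with φ(x*) = 0 and φ''(x*) = 20. Laplace's method gives
  I(n) ~ e^(−n φ(x*)) · sqrt(2π / (n · φ''(x*))) = sqrt(2π / (20n)) = sqrt(π/(10n)).
This is exact: substituting u = (x − 1)·sqrt(10n) gives I(n) = (1/sqrt(10n)) ∫_{−∞}^{∞} e^(−u^2) du = sqrt(π/(10n)).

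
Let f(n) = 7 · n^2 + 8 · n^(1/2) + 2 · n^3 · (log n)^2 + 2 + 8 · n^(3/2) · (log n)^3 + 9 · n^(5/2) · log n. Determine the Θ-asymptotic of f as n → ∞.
f(n) ∈ Θ(n^3 · (log n)^2)

Compare the terms by growth order. For large n, n^a · (log n)^b dominates n^a' · (log n)^b' iff a > a', or (a = a' and b > b'). Ranking the 6 terms shows the dominant one is 2 · n^3 · (log n)^2. Hence f(n) ∈ Θ(n^3 · (log n)^2).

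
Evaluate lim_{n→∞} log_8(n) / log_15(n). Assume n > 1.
lim = ln(15) / ln(8) = log_8(15)

Change of base: log_8(n) = ln n / ln 8 and log_15(n) = ln n / ln 15. The ratio is (ln n / ln 8) · (ln 15 / ln n) = ln 15 / ln 8, a constant independent of n. So the limit is ln 15 / ln 8 = log_8(15).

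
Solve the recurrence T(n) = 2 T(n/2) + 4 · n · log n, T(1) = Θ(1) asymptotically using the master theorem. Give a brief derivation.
T(n) = Θ(n · (log n)^2)

Here log_2 2 = 1 and f(n) = 4 · n · log n = Θ(n^(log_2 2) · (log n)^1). This is the extended Case 2 of the master theorem (f matches the critical exponent up to log factors), giving T(n) = Θ(n^(log_2 2) · (log n)^(1+1)) = Θ(n · (log n)^2).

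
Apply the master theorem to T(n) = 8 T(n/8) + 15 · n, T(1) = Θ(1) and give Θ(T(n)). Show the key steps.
T(n) = Θ(n log n)

log_8 8 = 1, and f(n) = 15 · n = Θ(n^(log_8 8)). This is Case 2 of the master theorem: T(n) = Θ(f(n) · log n) = Θ(n log n).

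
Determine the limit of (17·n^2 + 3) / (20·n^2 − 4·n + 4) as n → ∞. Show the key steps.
lim = 17/20

For large n the leading n^2 terms dominate both numerator and denominator. Dividing top and bottom by n^2, every other term tends to 0, leaving 17/20.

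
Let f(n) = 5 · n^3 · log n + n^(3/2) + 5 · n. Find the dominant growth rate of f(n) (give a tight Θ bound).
f(n) ∈ Θ(n^3 · log n)

Compare the terms by growth order. For large n, n^a · (log n)^b dominates n^a' · (log n)^b' iff a > a', or (a = a' and b > b'). Ranking the 3 terms shows the dominant one is 5 · n^3 · log n. Hence f(n) ∈ Θ(n^3 · log n).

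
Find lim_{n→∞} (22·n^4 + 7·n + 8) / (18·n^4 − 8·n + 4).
lim = 22/18 = 11/9

For large n the leading n^4 terms dominate both numerator and denominator. Dividing top and bottom by n^4, every other term tends to 0, leaving 22/18 = 11/9.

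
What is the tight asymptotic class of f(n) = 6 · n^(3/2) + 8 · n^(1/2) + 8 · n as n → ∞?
f(n) ∈ Θ(n^(3/2))

Compare the terms by growth order. For large n, n^a · (log n)^b dominates n^a' · (log n)^b' iff a > a', or (a = a' and b > b'). Ranking the 3 terms shows the dominant one is 6 · n^(3/2). Hence f(n) ∈ Θ(n^(3/2)).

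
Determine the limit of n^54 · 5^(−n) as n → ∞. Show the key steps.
lim = 0

Exponentials with base > 1 dominate every fixed polynomial: for any fixed c, n^c / 5^n → 0 as n → ∞ (e.g. by the ratio test, or by writing 5^n = e^(n ln 5) and noting e^(n ln 5) / n^c → ∞). Hence n^54 · 5^(−n) = n^54 / 5^n → 0.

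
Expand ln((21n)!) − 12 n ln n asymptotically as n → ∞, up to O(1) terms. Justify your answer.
ln((21n)!) − 12 n ln n = 9 n ln n + 21(ln 21 − 1) n + (1/2) ln(2π·21n) + O(1/n)

Stirling: ln((21n)!) = 21n ln(21n) − 21n + (1/2) ln(2π·21n) + O(1/n).
Expand 21n ln(21n) = 21n (ln n + ln 21) = 21n ln n + 21n ln 21.
Subtract 12n ln n: leading term is (21 − 12) n ln n = 9 n ln n. The next term is 21n ln 21 − 21n = 21(ln 21 − 1) n. Then the (1/2) ln(2π·21n) correction.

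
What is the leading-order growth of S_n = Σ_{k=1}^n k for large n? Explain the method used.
S_n ~ n^2 / 2

By integral comparison (Euler-Maclaurin), Σ_{k=1}^n k = ∫_0^n x^1 dx + O(n) = n^2/2 + O(n). (Equivalently, Faulhaber's formula gives the same leading term.)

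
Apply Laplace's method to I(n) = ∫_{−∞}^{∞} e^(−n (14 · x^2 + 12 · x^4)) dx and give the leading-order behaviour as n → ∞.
I(n) ~ sqrt(π/(14n))

φ(x) = 14 · x^2 + 12 · x^4 has its unique global minimum at x* = 0 (since φ'(x) = 28x + 48x^3 = 0 only at x = 0 for real x with both coefficients positive, and φ → ∞ as |x| → ∞). At x* = 0, φ(0) = 0 and φ''(0) = 28. Laplace's method then gives
  I(n) ~ sqrt(2π / (n · φ''(0))) · e^(−n φ(0)) = sqrt(2π / (28n)) = sqrt(π/(14n)).
The 12 · x^4 term contributes only at subleading order (an O(1/n) relative correction).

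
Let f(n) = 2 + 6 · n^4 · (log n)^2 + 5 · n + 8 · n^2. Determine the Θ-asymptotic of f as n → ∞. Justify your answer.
f(n) ∈ Θ(n^4 · (log n)^2)

Compare the terms by growth order. For large n, n^a · (log n)^b dominates n^a' · (log n)^b' iff a > a', or (a = a' and b > b'). Ranking the 4 terms shows the dominant one is 6 · n^4 · (log n)^2. Hence f(n) ∈ Θ(n^4 · (log n)^2).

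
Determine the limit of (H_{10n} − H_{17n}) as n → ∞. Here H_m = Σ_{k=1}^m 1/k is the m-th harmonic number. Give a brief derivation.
lim = ln(10/17)

Euler-Maclaurin gives H_m = ln m + γ + 1/(2m) + O(1/m^2). The γ and O(1/m) terms cancel in the difference:
  H_{10n} − H_{17n} = ln(10n) − ln(17n) + O(1/n) = ln(10/17) + O(1/n).
Hence the limit is ln(10/17).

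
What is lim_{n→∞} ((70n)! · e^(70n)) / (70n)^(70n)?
lim = ∞

Stirling: (70n)! ~ sqrt(2π·70n) · (70n/e)^(70n). Hence
  (70n)! · e^(70n) / (70n)^(70n) ~ sqrt(2π·70n) = sqrt(2π·70) · sqrt(n) → ∞.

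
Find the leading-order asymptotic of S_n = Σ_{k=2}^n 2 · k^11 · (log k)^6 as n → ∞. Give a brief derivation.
S_n ~ n^12 · (log n)^6 / 6

By integral comparison, S_n = ∫_1^n 2 · x^11 · (log x)^6 dx + O(n^11 · (log n)^6). For the integral, the leading term of ∫_1^n x^11 (log x)^6 dx is n^12/12 · (log n)^6 (by repeated integration by parts; each step lowers the log-exponent and produces a relatively O(1/log n) correction). Hence S_n ~ n^12 · (log n)^6 / 6.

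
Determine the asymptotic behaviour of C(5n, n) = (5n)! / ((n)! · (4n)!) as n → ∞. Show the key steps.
C(5n, n) ~ (3125/256)^(n) · sqrt(5/(8π·n))

Write N = n. Apply Stirling to each factorial:
  (5N)! ~ sqrt(2π·5N) · (5N/e)^(5N),
  N! ~ sqrt(2π N) · (N/e)^N,
  (4N)! ~ sqrt(2π·4N) · (4N/e)^(4N).
The exponential factors combine to (5N)^(5N) / (N^N · (4N)^(4N)) = 5^(5N)/4^(4N) = (5^5/4^4)^N = (3125/256)^N.
The square-root prefactors combine to sqrt(2π·5N) / (sqrt(2π N)·sqrt(2π·4N)) = sqrt(5 / (2π·4·N)) = sqrt(5/(8π·n)).
Substituting N = n: C(5n, n) ~ (3125/256)^(n) · sqrt(5/(8π·n)).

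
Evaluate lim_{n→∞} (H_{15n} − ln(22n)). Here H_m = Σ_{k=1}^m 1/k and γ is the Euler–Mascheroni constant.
lim = ln(15/22) + γ

By Euler-Maclaurin, H_m = ln m + γ + O(1/m). So
  H_{15n} − ln(22n) = ln(15n) + γ − ln(22n) + O(1/n)
                       = ln(15/22) + γ + O(1/n).
Hence the limit is ln(15/22) + γ.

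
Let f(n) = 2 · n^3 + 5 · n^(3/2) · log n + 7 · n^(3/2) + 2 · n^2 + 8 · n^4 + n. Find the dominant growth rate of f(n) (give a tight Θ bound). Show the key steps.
f(n) ∈ Θ(n^4)

Compare the terms by growth order. For large n, n^a · (log n)^b dominates n^a' · (log n)^b' iff a > a', or (a = a' and b > b'). Ranking the 6 terms shows the dominant one is 8 · n^4. Hence f(n) ∈ Θ(n^4).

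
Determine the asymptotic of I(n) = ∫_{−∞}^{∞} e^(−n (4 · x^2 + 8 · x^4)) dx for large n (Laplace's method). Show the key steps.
I(n) ~ sqrt(π/(4n))

φ(x) = 4 · x^2 + 8 · x^4 has its unique global minimum at x* = 0 (since φ'(x) = 8x + 32x^3 = 0 only at x = 0 for real x with both coefficients positive, and φ → ∞ as |x| → ∞). At x* = 0, φ(0) = 0 and φ''(0) = 8. Laplace's method then gives
  I(n) ~ sqrt(2π / (n · φ''(0))) · e^(−n φ(0)) = sqrt(2π / (8n)) = sqrt(π/(4n)).
The 8 · x^4 term contributes only at subleading order (an O(1/n) relative correction).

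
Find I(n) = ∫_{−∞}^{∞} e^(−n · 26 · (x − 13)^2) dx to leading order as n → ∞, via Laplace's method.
I(n) = sqrt(π/(26n))

Here φ(x) = 26 · (x − 13)^2 has its unique minimum at x* = 13 with φ(x*) = 0 and φ''(x*) = 52. Laplace's method gives
  I(n) ~ e^(−n φ(x*)) · sqrt(2π / (n · φ''(x*))) = sqrt(2π / (52n)) = sqrt(π/(26n)).
This is exact: substituting u = (x − 13)·sqrt(26n) gives I(n) = (1/sqrt(26n)) ∫_{−∞}^{∞} e^(−u^2) du = sqrt(π/(26n)).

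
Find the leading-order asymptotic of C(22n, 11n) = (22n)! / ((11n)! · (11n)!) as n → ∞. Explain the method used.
C(22n, 11n) ~ (4)^(11n) · sqrt(1/(π·11n))

Write N = 11n. Apply Stirling to each factorial:
  (2N)! ~ sqrt(2π·2N) · (2N/e)^(2N),
  N! ~ sqrt(2π N) · (N/e)^N,
  (1N)! ~ sqrt(2π·1N) · (1N/e)^(1N).
The exponential factors combine to (2N)^(2N) / (N^N · (1N)^(1N)) = 2^(2N)/1^(1N) = (2^2/1^1)^N = (4)^N.
The square-root prefactors combine to sqrt(2π·2N) / (sqrt(2π N)·sqrt(2π·1N)) = sqrt(2 / (2π·1·N)) = sqrt(1/(π·11n)).
Substituting N = 11n: C(22n, 11n) ~ (4)^(11n) · sqrt(1/(π·11n)).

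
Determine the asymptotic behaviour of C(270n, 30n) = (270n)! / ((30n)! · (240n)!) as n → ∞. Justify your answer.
C(270n, 30n) ~ (387420489/16777216)^(30n) · sqrt(9/(16π·30n))

Write N = 30n. Apply Stirling to each factorial:
  (9N)! ~ sqrt(2π·9N) · (9N/e)^(9N),
  N! ~ sqrt(2π N) · (N/e)^N,
  (8N)! ~ sqrt(2π·8N) · (8N/e)^(8N).
The exponential factors combine to (9N)^(9N) / (N^N · (8N)^(8N)) = 9^(9N)/8^(8N) = (9^9/8^8)^N = (387420489/16777216)^N.
The square-root prefactors combine to sqrt(2π·9N) / (sqrt(2π N)·sqrt(2π·8N)) = sqrt(9 / (2π·8·N)) = sqrt(9/(16π·30n)).
Substituting N = 30n: C(270n, 30n) ~ (387420489/16777216)^(30n) · sqrt(9/(16π·30n)).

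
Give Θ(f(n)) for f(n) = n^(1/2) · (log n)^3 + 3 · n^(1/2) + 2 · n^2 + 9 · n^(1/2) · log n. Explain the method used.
f(n) ∈ Θ(n^2)

Compare the terms by growth order. For large n, n^a · (log n)^b dominates n^a' · (log n)^b' iff a > a', or (a = a' and b > b'). Ranking the 4 terms shows the dominant one is 2 · n^2. Hence f(n) ∈ Θ(n^2).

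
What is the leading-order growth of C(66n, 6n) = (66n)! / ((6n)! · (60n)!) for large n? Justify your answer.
C(66n, 6n) ~ (285311670611/10000000000)^(6n) · sqrt(11/(20π·6n))

Write N = 6n. Apply Stirling to each factorial:
  (11N)! ~ sqrt(2π·11N) · (11N/e)^(11N),
  N! ~ sqrt(2π N) · (N/e)^N,
  (10N)! ~ sqrt(2π·10N) · (10N/e)^(10N).
The exponential factors combine to (11N)^(11N) / (N^N · (10N)^(10N)) = 11^(11N)/10^(10N) = (11^11/10^10)^N = (285311670611/10000000000)^N.
The square-root prefactors combine to sqrt(2π·11N) / (sqrt(2π N)·sqrt(2π·10N)) = sqrt(11 / (2π·10·N)) = sqrt(11/(20π·6n)).
Substituting N = 6n: C(66n, 6n) ~ (285311670611/10000000000)^(6n) · sqrt(11/(20π·6n)).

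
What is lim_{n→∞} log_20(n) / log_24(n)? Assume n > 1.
lim = ln(24) / ln(20) = log_20(24)

Change of base: log_20(n) = ln n / ln 20 and log_24(n) = ln n / ln 24. The ratio is (ln n / ln 20) · (ln 24 / ln n) = ln 24 / ln 20, a constant independent of n. So the limit is ln 24 / ln 20 = log_20(24).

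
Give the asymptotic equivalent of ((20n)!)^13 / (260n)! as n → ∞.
((20n)!)^13/(260n)! ~ ((2π·20n)^(12/2) / sqrt(13)) · 13^(−13·20n)  →  0

Write N = 20n. Stirling: N! ~ sqrt(2π N)(N/e)^N and (13N)! ~ sqrt(2π·13N)·(13N/e)^(13N).
  (N!)^13/(13N)! ~ (2π N)^(13/2) (N/e)^(13N) / [sqrt(2π·13N) (13N/e)^(13N)]
     = (2π N)^(13/2) / sqrt(2π·13N) · (N/(13N))^(13N)
     = (2π N)^((13−1)/2) / sqrt(13) · 13^(−13N).
Since 13^13 > 1, the factor 13^(−13N) decays exponentially, so the ratio → 0. Substituting N = 20n gives the stated form.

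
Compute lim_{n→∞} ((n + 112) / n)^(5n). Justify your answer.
lim = e^560

Rewrite as (1 + 112/n)^(5n). By the standard limit (1 + x/n)^n → e^x, we have (1 + 112/n)^n → e^112, and raising to the 5th power gives e^560.
More precisely, ln[(1 + 112/n)^(5n)] = 5n · ln(1 + 112/n) = 5n · (112/n + O(1/n^2)) = 560 + O(1/n) → 560.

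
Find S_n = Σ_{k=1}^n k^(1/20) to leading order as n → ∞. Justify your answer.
S_n ~ (20/21) · n^(21/20)

Integral comparison: Σ_{k=1}^n k^(1/20) = ∫_0^n x^(1/20) dx + O(n^(1/20)). The integral is n^(1 + 1/20) / (1 + 1/20) = n^((1+20)/20) / ((1+20)/20) = (20/21) · n^(21/20).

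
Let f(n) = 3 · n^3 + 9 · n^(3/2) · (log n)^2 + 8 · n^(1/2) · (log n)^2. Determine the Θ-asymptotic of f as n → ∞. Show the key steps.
f(n) ∈ Θ(n^3)

Compare the terms by growth order. For large n, n^a · (log n)^b dominates n^a' · (log n)^b' iff a > a', or (a = a' and b > b'). Ranking the 3 terms shows the dominant one is 3 · n^3. Hence f(n) ∈ Θ(n^3).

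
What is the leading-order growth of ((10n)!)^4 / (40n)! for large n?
((10n)!)^4/(40n)! ~ ((2π·10n)^(3/2) / 2) · 4^(−4·10n)  →  0

Write N = 10n. Stirling: N! ~ sqrt(2π N)(N/e)^N and (4N)! ~ sqrt(2π·4N)·(4N/e)^(4N).
  (N!)^4/(4N)! ~ (2π N)^(4/2) (N/e)^(4N) / [sqrt(2π·4N) (4N/e)^(4N)]
     = (2π N)^(4/2) / sqrt(2π·4N) · (N/(4N))^(4N)
     = (2π N)^((4−1)/2) / 2 · 4^(−4N).
Since 4^4 > 1, the factor 4^(−4N) decays exponentially, so the ratio → 0. Substituting N = 10n gives the stated form.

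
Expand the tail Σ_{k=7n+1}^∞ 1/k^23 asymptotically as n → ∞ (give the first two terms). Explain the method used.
Σ_{k>7n} 1/k^23 = 1/(22 · (7n)^22) − 1/(2 · (7n)^23) + O(1/(7n)^24)

Compare to the integral: ∫_{7n}^∞ x^(−23) dx = [−x^(−22)/22]_{7n}^∞ = 1/((23−1)·(7n)^22). The Euler-Maclaurin correction adds −f(7n)/2 = −1/(2·(7n)^23). Euler-Maclaurin then gives
  Σ_{k>7n} 1/k^23 = ∫_{7n}^∞ dx/x^23 − 1/(2·(7n)^23) + O(1/(7n)^24).
(Equivalently this is ζ(23) − Σ_{k≤7n} 1/k^23.)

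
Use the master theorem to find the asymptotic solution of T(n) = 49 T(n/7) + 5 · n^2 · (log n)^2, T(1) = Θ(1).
T(n) = Θ(n^2 · (log n)^3)

Here log_7 49 = 2 and f(n) = 5 · n^2 · (log n)^2 = Θ(n^(log_7 49) · (log n)^2). This is the extended Case 2 of the master theorem (f matches the critical exponent up to log factors), giving T(n) = Θ(n^(log_7 49) · (log n)^(2+1)) = Θ(n^2 · (log n)^3).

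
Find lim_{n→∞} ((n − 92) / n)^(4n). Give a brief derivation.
lim = e^(−368)

Rewrite as (1 − 92/n)^(4n). By the standard limit (1 + x/n)^n → e^x, we have (1 − 92/n)^n → e^(−92), and raising to the 4th power gives e^(−368).
More precisely, ln[(1 − 92/n)^(4n)] = 4n · ln(1 − 92/n) = 4n · (-92/n + O(1/n^2)) = -368 + O(1/n) → -368.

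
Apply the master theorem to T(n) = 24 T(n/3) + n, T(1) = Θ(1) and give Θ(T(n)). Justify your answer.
T(n) = Θ(n^(log_3 24))

Master theorem: compare f(n) = n to n^(log_3 24) where log_3 24 ≈ 2.893. Since 1 < log_3 24, we have f(n) = O(n^(log_3 24 − ε)) for some ε > 0 — Case 1. Hence T(n) = Θ(n^(log_3 24)).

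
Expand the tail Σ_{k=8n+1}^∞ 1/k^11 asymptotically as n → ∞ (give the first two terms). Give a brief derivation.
Σ_{k>8n} 1/k^11 = 1/(10 · (8n)^10) − 1/(2 · (8n)^11) + O(1/(8n)^12)

Compare to the integral: ∫_{8n}^∞ x^(−11) dx = [−x^(−10)/10]_{8n}^∞ = 1/((11−1)·(8n)^10). The Euler-Maclaurin correction adds −f(8n)/2 = −1/(2·(8n)^11). Euler-Maclaurin then gives
  Σ_{k>8n} 1/k^11 = ∫_{8n}^∞ dx/x^11 − 1/(2·(8n)^11) + O(1/(8n)^12).
(Equivalently this is ζ(11) − Σ_{k≤8n} 1/k^11.)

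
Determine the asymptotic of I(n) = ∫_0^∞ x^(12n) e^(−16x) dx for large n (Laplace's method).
I(n) ~ (sqrt(2π·12n) / 16) · (12n/(16e))^(12n)

Write the integrand as exp(12n ln x − 16x) and set f(x) = 12n ln x − 16x. Then f'(x) = 12n/x − 16 = 0 at x* = 12n/16, and f''(x*) = −12n/x*^2 = −16^2/(12n). Laplace's method (interior maximum) gives
  I(n) ~ e^(f(x*)) · sqrt(2π / |f''(x*)|)
        = exp(12n ln(12n/16) − 12n) · sqrt(2π · 12n / 16^2)
        = (12n/16)^(12n) e^(−12n) · sqrt(2π·12n) / 16
        = (sqrt(2π·12n) / 16) · (12n/(16e))^(12n).
This matches Γ(12n+1)/16^(12n+1) with Stirling applied to Γ.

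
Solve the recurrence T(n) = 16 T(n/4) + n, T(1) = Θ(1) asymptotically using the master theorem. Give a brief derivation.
T(n) = Θ(n^2)

Master theorem: compare f(n) = n to n^(log_4 16) where log_4 16 = 2. Since 1 < log_4 16, we have f(n) = O(n^(log_4 16 − ε)) for some ε > 0 — Case 1. Hence T(n) = Θ(n^(log_4 16)) = Θ(n^2).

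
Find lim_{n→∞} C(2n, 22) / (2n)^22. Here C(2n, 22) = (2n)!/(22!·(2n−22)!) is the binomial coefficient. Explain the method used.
lim = 1/22! = 1/1124000727777607680000

With N = 2n → ∞: C(N, 22) / N^22 = [N(N−1)…(N−21)] / (22! · N^22) = (1/22!) · 1 · (1 − 1/(2n)) · … · (1 − 21/(2n)). Each factor → 1 as N → ∞, so the limit is 1/22! = 1/1124000727777607680000.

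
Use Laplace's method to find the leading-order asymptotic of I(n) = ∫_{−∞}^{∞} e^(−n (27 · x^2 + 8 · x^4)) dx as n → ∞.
I(n) ~ sqrt(π/(27n))

φ(x) = 27 · x^2 + 8 · x^4 has its unique global minimum at x* = 0 (since φ'(x) = 54x + 32x^3 = 0 only at x = 0 for real x with both coefficients positive, and φ → ∞ as |x| → ∞). At x* = 0, φ(0) = 0 and φ''(0) = 54. Laplace's method then gives
  I(n) ~ sqrt(2π / (n · φ''(0))) · e^(−n φ(0)) = sqrt(2π / (54n)) = sqrt(π/(27n)).
The 8 · x^4 term contributes only at subleading order (an O(1/n) relative correction).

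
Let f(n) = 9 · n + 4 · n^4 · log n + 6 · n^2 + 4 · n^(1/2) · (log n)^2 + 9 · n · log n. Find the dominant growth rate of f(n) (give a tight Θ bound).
f(n) ∈ Θ(n^4 · log n)

Compare the terms by growth order. For large n, n^a · (log n)^b dominates n^a' · (log n)^b' iff a > a', or (a = a' and b > b'). Ranking the 5 terms shows the dominant one is 4 · n^4 · log n. Hence f(n) ∈ Θ(n^4 · log n).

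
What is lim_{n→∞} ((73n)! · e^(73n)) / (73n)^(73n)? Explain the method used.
lim = ∞

Stirling: (73n)! ~ sqrt(2π·73n) · (73n/e)^(73n). Hence
  (73n)! · e^(73n) / (73n)^(73n) ~ sqrt(2π·73n) = sqrt(2π·73) · sqrt(n) → ∞.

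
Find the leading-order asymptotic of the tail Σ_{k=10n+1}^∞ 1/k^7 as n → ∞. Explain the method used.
Σ_{k>10n} 1/k^7 ~ 1/(6 · (10n)^6)

Compare to the integral: ∫_{10n}^∞ x^(−7) dx = [−x^(−6)/6]_{10n}^∞ = 1/((7−1)·(10n)^6). Euler-Maclaurin then gives
  Σ_{k>10n} 1/k^7 = ∫_{10n}^∞ dx/x^7 − 1/(2·(10n)^7) + O(1/(10n)^8).
(Equivalently this is ζ(7) − Σ_{k≤10n} 1/k^7.)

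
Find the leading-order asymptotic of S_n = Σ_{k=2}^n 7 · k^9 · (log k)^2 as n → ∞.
S_n ~ 7 · n^10 · (log n)^2 / 10

By integral comparison, S_n = ∫_1^n 7 · x^9 · (log x)^2 dx + O(n^9 · (log n)^2). For the integral, the leading term of ∫_1^n x^9 (log x)^2 dx is n^10/10 · (log n)^2 (by repeated integration by parts; each step lowers the log-exponent and produces a relatively O(1/log n) correction). Hence S_n ~ 7 · n^10 · (log n)^2 / 10.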